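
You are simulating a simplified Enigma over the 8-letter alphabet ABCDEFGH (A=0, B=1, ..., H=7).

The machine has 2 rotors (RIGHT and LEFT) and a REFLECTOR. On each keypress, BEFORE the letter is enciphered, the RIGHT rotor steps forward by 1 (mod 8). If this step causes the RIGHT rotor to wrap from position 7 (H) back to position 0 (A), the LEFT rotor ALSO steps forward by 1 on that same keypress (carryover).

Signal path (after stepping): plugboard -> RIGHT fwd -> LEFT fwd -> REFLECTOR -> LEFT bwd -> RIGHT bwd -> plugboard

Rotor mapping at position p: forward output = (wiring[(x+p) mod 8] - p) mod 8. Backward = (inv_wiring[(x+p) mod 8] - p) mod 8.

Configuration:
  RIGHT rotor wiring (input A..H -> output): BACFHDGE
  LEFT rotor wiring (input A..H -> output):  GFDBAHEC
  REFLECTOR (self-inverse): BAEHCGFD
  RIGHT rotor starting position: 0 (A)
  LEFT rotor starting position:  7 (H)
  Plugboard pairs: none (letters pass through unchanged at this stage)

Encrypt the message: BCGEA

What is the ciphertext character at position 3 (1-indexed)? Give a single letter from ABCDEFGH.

Char 1 ('B'): step: R->1, L=7; B->plug->B->R->B->L->H->refl->D->L'->A->R'->H->plug->H
Char 2 ('C'): step: R->2, L=7; C->plug->C->R->F->L->B->refl->A->L'->G->R'->H->plug->H
Char 3 ('G'): step: R->3, L=7; G->plug->G->R->F->L->B->refl->A->L'->G->R'->F->plug->F

F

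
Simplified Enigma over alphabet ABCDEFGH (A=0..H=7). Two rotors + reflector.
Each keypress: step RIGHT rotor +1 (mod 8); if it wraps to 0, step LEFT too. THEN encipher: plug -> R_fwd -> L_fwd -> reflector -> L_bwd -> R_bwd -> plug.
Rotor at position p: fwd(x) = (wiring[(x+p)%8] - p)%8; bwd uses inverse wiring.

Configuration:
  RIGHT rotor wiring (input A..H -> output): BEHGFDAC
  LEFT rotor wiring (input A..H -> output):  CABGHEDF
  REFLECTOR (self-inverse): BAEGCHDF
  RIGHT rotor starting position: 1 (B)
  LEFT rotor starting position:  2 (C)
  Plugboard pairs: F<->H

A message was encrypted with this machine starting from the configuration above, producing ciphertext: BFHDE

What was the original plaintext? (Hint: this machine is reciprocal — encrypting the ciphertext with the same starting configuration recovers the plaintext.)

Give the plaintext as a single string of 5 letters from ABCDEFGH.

Answer: EHFAC

Derivation:
Char 1 ('B'): step: R->2, L=2; B->plug->B->R->E->L->B->refl->A->L'->G->R'->E->plug->E
Char 2 ('F'): step: R->3, L=2; F->plug->H->R->E->L->B->refl->A->L'->G->R'->F->plug->H
Char 3 ('H'): step: R->4, L=2; H->plug->F->R->A->L->H->refl->F->L'->C->R'->H->plug->F
Char 4 ('D'): step: R->5, L=2; D->plug->D->R->E->L->B->refl->A->L'->G->R'->A->plug->A
Char 5 ('E'): step: R->6, L=2; E->plug->E->R->B->L->E->refl->C->L'->D->R'->C->plug->C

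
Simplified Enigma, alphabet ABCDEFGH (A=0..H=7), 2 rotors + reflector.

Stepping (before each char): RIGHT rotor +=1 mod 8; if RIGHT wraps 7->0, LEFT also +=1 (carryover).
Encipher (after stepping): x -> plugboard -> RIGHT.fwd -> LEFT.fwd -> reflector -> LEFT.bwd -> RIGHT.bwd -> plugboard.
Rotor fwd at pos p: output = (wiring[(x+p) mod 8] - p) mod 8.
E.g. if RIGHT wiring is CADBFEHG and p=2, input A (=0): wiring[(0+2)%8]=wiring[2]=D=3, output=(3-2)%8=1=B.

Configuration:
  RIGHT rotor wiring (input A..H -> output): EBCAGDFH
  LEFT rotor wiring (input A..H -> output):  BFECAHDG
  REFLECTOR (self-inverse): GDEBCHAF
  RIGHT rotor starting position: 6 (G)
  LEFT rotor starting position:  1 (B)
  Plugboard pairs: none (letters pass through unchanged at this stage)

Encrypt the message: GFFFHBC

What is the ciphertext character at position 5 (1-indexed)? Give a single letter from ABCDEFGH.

Char 1 ('G'): step: R->7, L=1; G->plug->G->R->E->L->G->refl->A->L'->H->R'->F->plug->F
Char 2 ('F'): step: R->0, L->2 (L advanced); F->plug->F->R->D->L->F->refl->H->L'->G->R'->E->plug->E
Char 3 ('F'): step: R->1, L=2; F->plug->F->R->E->L->B->refl->D->L'->H->R'->C->plug->C
Char 4 ('F'): step: R->2, L=2; F->plug->F->R->F->L->E->refl->C->L'->A->R'->A->plug->A
Char 5 ('H'): step: R->3, L=2; H->plug->H->R->H->L->D->refl->B->L'->E->R'->E->plug->E

E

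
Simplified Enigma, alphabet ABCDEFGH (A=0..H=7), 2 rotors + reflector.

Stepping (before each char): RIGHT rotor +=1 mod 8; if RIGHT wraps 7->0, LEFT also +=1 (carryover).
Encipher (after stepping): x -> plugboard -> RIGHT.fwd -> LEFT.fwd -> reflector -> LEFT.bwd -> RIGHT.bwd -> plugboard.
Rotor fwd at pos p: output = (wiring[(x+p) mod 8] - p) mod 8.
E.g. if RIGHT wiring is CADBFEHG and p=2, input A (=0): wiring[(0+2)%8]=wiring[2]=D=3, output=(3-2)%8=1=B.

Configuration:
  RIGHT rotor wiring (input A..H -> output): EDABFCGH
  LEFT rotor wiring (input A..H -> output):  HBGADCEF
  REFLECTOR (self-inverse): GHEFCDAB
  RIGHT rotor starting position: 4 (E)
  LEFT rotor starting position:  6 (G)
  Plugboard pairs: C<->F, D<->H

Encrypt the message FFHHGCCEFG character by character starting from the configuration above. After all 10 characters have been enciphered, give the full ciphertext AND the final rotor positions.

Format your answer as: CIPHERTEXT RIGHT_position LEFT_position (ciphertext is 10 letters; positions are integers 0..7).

Char 1 ('F'): step: R->5, L=6; F->plug->C->R->C->L->B->refl->H->L'->B->R'->B->plug->B
Char 2 ('F'): step: R->6, L=6; F->plug->C->R->G->L->F->refl->D->L'->D->R'->F->plug->C
Char 3 ('H'): step: R->7, L=6; H->plug->D->R->B->L->H->refl->B->L'->C->R'->E->plug->E
Char 4 ('H'): step: R->0, L->7 (L advanced); H->plug->D->R->B->L->A->refl->G->L'->A->R'->C->plug->F
Char 5 ('G'): step: R->1, L=7; G->plug->G->R->G->L->D->refl->F->L'->H->R'->B->plug->B
Char 6 ('C'): step: R->2, L=7; C->plug->F->R->F->L->E->refl->C->L'->C->R'->G->plug->G
Char 7 ('C'): step: R->3, L=7; C->plug->F->R->B->L->A->refl->G->L'->A->R'->G->plug->G
Char 8 ('E'): step: R->4, L=7; E->plug->E->R->A->L->G->refl->A->L'->B->R'->A->plug->A
Char 9 ('F'): step: R->5, L=7; F->plug->C->R->C->L->C->refl->E->L'->F->R'->A->plug->A
Char 10 ('G'): step: R->6, L=7; G->plug->G->R->H->L->F->refl->D->L'->G->R'->C->plug->F
Final: ciphertext=BCEFBGGAAF, RIGHT=6, LEFT=7

Answer: BCEFBGGAAF 6 7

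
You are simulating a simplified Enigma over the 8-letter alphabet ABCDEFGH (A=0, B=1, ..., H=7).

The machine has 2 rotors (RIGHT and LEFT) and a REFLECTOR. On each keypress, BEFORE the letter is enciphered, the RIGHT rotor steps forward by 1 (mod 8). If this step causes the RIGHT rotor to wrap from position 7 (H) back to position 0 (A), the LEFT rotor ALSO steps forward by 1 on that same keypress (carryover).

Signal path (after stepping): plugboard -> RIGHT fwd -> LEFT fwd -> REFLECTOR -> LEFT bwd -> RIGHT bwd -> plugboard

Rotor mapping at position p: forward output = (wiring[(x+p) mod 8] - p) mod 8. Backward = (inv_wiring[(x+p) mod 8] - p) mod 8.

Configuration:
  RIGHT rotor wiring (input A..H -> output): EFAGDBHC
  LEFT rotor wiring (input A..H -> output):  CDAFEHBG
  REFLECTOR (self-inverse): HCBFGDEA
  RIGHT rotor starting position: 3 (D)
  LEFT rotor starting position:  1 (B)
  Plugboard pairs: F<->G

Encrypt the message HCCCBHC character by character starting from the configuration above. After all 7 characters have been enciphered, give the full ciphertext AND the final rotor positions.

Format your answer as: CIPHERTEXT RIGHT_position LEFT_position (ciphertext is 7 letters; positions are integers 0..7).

Answer: FFHACFH 2 2

Derivation:
Char 1 ('H'): step: R->4, L=1; H->plug->H->R->C->L->E->refl->G->L'->E->R'->G->plug->F
Char 2 ('C'): step: R->5, L=1; C->plug->C->R->F->L->A->refl->H->L'->B->R'->G->plug->F
Char 3 ('C'): step: R->6, L=1; C->plug->C->R->G->L->F->refl->D->L'->D->R'->H->plug->H
Char 4 ('C'): step: R->7, L=1; C->plug->C->R->G->L->F->refl->D->L'->D->R'->A->plug->A
Char 5 ('B'): step: R->0, L->2 (L advanced); B->plug->B->R->F->L->E->refl->G->L'->A->R'->C->plug->C
Char 6 ('H'): step: R->1, L=2; H->plug->H->R->D->L->F->refl->D->L'->B->R'->G->plug->F
Char 7 ('C'): step: R->2, L=2; C->plug->C->R->B->L->D->refl->F->L'->D->R'->H->plug->H
Final: ciphertext=FFHACFH, RIGHT=2, LEFT=2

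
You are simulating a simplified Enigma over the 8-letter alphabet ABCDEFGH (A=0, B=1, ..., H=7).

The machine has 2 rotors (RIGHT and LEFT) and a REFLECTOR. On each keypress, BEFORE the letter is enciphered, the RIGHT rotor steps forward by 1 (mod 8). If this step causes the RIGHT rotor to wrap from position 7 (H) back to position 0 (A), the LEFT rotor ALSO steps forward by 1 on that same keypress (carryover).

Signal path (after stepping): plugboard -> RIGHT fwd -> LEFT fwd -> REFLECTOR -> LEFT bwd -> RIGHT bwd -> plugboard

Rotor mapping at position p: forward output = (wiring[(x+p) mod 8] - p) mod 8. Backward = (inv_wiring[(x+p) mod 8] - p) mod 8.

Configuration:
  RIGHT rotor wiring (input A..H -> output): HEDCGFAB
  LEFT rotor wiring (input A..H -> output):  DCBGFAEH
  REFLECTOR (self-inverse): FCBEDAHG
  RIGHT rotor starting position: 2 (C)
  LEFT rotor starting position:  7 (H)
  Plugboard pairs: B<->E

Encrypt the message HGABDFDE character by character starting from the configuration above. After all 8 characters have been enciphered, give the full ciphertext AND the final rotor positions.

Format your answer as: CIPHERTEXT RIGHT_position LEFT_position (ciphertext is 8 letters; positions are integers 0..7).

Answer: AFBFCEBB 2 0

Derivation:
Char 1 ('H'): step: R->3, L=7; H->plug->H->R->A->L->A->refl->F->L'->H->R'->A->plug->A
Char 2 ('G'): step: R->4, L=7; G->plug->G->R->H->L->F->refl->A->L'->A->R'->F->plug->F
Char 3 ('A'): step: R->5, L=7; A->plug->A->R->A->L->A->refl->F->L'->H->R'->E->plug->B
Char 4 ('B'): step: R->6, L=7; B->plug->E->R->F->L->G->refl->H->L'->E->R'->F->plug->F
Char 5 ('D'): step: R->7, L=7; D->plug->D->R->E->L->H->refl->G->L'->F->R'->C->plug->C
Char 6 ('F'): step: R->0, L->0 (L advanced); F->plug->F->R->F->L->A->refl->F->L'->E->R'->B->plug->E
Char 7 ('D'): step: R->1, L=0; D->plug->D->R->F->L->A->refl->F->L'->E->R'->E->plug->B
Char 8 ('E'): step: R->2, L=0; E->plug->B->R->A->L->D->refl->E->L'->G->R'->E->plug->B
Final: ciphertext=AFBFCEBB, RIGHT=2, LEFT=0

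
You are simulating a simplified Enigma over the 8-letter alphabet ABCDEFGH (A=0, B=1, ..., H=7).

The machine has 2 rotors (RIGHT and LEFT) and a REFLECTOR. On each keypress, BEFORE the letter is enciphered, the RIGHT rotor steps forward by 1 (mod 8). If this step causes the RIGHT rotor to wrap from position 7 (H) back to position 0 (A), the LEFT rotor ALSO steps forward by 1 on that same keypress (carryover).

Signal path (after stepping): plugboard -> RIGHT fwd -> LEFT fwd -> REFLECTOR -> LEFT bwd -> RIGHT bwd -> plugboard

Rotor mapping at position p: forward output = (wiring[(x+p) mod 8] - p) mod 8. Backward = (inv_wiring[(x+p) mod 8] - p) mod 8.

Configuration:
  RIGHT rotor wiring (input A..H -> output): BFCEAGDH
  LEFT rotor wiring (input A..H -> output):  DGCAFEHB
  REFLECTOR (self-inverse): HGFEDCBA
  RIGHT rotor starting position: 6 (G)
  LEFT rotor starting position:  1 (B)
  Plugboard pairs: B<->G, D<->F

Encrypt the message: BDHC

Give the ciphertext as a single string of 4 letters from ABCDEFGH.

Char 1 ('B'): step: R->7, L=1; B->plug->G->R->H->L->C->refl->F->L'->A->R'->A->plug->A
Char 2 ('D'): step: R->0, L->2 (L advanced); D->plug->F->R->G->L->B->refl->G->L'->B->R'->A->plug->A
Char 3 ('H'): step: R->1, L=2; H->plug->H->R->A->L->A->refl->H->L'->F->R'->E->plug->E
Char 4 ('C'): step: R->2, L=2; C->plug->C->R->G->L->B->refl->G->L'->B->R'->E->plug->E

Answer: AAEE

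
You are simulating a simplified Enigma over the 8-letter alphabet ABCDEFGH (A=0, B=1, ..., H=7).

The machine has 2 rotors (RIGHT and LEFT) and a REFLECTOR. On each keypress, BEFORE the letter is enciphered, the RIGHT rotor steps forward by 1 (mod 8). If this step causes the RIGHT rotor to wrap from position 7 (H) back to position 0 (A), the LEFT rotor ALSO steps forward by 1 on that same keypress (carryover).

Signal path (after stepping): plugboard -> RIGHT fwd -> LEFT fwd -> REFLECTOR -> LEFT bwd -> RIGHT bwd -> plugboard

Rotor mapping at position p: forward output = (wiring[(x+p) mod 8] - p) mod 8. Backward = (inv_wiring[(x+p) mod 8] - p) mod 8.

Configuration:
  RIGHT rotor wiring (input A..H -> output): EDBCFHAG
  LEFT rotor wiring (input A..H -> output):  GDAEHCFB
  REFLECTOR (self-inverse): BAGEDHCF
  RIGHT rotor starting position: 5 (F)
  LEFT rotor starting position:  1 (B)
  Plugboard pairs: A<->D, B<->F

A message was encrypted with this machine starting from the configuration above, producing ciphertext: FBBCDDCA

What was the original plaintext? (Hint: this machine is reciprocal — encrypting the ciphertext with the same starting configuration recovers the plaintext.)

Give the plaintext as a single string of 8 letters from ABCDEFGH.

Answer: ECFFCEHF

Derivation:
Char 1 ('F'): step: R->6, L=1; F->plug->B->R->A->L->C->refl->G->L'->D->R'->E->plug->E
Char 2 ('B'): step: R->7, L=1; B->plug->F->R->G->L->A->refl->B->L'->E->R'->C->plug->C
Char 3 ('B'): step: R->0, L->2 (L advanced); B->plug->F->R->H->L->B->refl->A->L'->D->R'->B->plug->F
Char 4 ('C'): step: R->1, L=2; C->plug->C->R->B->L->C->refl->G->L'->A->R'->B->plug->F
Char 5 ('D'): step: R->2, L=2; D->plug->A->R->H->L->B->refl->A->L'->D->R'->C->plug->C
Char 6 ('D'): step: R->3, L=2; D->plug->A->R->H->L->B->refl->A->L'->D->R'->E->plug->E
Char 7 ('C'): step: R->4, L=2; C->plug->C->R->E->L->D->refl->E->L'->G->R'->H->plug->H
Char 8 ('A'): step: R->5, L=2; A->plug->D->R->H->L->B->refl->A->L'->D->R'->B->plug->F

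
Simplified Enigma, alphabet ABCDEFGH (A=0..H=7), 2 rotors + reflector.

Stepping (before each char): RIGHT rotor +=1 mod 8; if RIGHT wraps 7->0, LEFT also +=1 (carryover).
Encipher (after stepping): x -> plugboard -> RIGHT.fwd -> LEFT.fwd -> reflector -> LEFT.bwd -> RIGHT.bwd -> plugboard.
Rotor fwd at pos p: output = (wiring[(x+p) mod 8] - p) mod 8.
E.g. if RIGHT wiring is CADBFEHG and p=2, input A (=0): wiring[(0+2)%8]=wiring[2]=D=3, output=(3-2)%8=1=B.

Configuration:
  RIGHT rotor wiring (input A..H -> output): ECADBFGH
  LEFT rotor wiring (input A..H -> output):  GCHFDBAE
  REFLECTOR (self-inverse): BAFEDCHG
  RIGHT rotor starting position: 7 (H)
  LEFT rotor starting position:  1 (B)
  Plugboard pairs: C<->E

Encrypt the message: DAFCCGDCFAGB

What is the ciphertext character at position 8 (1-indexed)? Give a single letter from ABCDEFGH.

Char 1 ('D'): step: R->0, L->2 (L advanced); D->plug->D->R->D->L->H->refl->G->L'->E->R'->A->plug->A
Char 2 ('A'): step: R->1, L=2; A->plug->A->R->B->L->D->refl->E->L'->G->R'->G->plug->G
Char 3 ('F'): step: R->2, L=2; F->plug->F->R->F->L->C->refl->F->L'->A->R'->H->plug->H
Char 4 ('C'): step: R->3, L=2; C->plug->E->R->E->L->G->refl->H->L'->D->R'->D->plug->D
Char 5 ('C'): step: R->4, L=2; C->plug->E->R->A->L->F->refl->C->L'->F->R'->A->plug->A
Char 6 ('G'): step: R->5, L=2; G->plug->G->R->G->L->E->refl->D->L'->B->R'->B->plug->B
Char 7 ('D'): step: R->6, L=2; D->plug->D->R->E->L->G->refl->H->L'->D->R'->G->plug->G
Char 8 ('C'): step: R->7, L=2; C->plug->E->R->E->L->G->refl->H->L'->D->R'->C->plug->E

E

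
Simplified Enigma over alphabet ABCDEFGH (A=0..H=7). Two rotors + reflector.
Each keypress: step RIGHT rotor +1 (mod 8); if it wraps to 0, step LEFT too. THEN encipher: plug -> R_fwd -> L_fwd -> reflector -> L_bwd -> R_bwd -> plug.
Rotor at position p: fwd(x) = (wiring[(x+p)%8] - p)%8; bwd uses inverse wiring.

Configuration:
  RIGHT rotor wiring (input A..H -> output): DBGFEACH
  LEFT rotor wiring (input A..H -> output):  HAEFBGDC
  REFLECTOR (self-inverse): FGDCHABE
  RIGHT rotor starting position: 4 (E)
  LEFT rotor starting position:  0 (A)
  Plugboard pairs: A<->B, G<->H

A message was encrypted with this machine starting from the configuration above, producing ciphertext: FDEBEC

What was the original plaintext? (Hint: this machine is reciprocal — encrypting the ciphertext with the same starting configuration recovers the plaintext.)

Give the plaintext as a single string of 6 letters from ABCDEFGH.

Char 1 ('F'): step: R->5, L=0; F->plug->F->R->B->L->A->refl->F->L'->D->R'->A->plug->B
Char 2 ('D'): step: R->6, L=0; D->plug->D->R->D->L->F->refl->A->L'->B->R'->B->plug->A
Char 3 ('E'): step: R->7, L=0; E->plug->E->R->G->L->D->refl->C->L'->H->R'->D->plug->D
Char 4 ('B'): step: R->0, L->1 (L advanced); B->plug->A->R->D->L->A->refl->F->L'->E->R'->E->plug->E
Char 5 ('E'): step: R->1, L=1; E->plug->E->R->H->L->G->refl->B->L'->G->R'->G->plug->H
Char 6 ('C'): step: R->2, L=1; C->plug->C->R->C->L->E->refl->H->L'->A->R'->E->plug->E

Answer: BADEHE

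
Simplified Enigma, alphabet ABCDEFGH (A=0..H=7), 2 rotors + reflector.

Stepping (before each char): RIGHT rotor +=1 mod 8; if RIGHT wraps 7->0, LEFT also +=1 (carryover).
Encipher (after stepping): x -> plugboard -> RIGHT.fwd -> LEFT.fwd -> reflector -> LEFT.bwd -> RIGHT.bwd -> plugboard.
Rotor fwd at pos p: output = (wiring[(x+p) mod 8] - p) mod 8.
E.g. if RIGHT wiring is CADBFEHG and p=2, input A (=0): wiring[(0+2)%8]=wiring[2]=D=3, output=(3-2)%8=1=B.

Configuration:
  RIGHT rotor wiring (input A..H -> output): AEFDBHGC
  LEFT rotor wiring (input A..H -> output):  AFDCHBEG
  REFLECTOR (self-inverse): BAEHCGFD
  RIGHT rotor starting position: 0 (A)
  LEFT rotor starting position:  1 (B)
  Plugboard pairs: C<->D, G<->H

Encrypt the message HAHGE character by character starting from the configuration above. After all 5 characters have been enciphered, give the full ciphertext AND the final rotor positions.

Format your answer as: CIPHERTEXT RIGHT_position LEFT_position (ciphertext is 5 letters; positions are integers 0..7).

Answer: CHAAD 5 1

Derivation:
Char 1 ('H'): step: R->1, L=1; H->plug->G->R->B->L->C->refl->E->L'->A->R'->D->plug->C
Char 2 ('A'): step: R->2, L=1; A->plug->A->R->D->L->G->refl->F->L'->G->R'->G->plug->H
Char 3 ('H'): step: R->3, L=1; H->plug->G->R->B->L->C->refl->E->L'->A->R'->A->plug->A
Char 4 ('G'): step: R->4, L=1; G->plug->H->R->H->L->H->refl->D->L'->F->R'->A->plug->A
Char 5 ('E'): step: R->5, L=1; E->plug->E->R->H->L->H->refl->D->L'->F->R'->C->plug->D
Final: ciphertext=CHAAD, RIGHT=5, LEFT=1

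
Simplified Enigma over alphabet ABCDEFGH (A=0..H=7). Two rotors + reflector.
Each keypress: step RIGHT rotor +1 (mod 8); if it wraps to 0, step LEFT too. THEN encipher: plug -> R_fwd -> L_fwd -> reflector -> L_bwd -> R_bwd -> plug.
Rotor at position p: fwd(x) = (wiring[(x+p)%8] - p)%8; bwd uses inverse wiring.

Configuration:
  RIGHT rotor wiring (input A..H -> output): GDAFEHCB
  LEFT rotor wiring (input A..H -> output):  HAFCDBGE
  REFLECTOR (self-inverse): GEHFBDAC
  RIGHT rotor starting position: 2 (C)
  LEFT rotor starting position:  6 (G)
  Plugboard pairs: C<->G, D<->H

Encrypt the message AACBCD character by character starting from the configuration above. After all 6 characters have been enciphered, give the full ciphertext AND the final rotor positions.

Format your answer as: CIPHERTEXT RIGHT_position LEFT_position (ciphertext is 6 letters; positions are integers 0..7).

Char 1 ('A'): step: R->3, L=6; A->plug->A->R->C->L->B->refl->E->L'->F->R'->H->plug->D
Char 2 ('A'): step: R->4, L=6; A->plug->A->R->A->L->A->refl->G->L'->B->R'->H->plug->D
Char 3 ('C'): step: R->5, L=6; C->plug->G->R->A->L->A->refl->G->L'->B->R'->D->plug->H
Char 4 ('B'): step: R->6, L=6; B->plug->B->R->D->L->C->refl->H->L'->E->R'->A->plug->A
Char 5 ('C'): step: R->7, L=6; C->plug->G->R->A->L->A->refl->G->L'->B->R'->D->plug->H
Char 6 ('D'): step: R->0, L->7 (L advanced); D->plug->H->R->B->L->A->refl->G->L'->D->R'->B->plug->B
Final: ciphertext=DDHAHB, RIGHT=0, LEFT=7

Answer: DDHAHB 0 7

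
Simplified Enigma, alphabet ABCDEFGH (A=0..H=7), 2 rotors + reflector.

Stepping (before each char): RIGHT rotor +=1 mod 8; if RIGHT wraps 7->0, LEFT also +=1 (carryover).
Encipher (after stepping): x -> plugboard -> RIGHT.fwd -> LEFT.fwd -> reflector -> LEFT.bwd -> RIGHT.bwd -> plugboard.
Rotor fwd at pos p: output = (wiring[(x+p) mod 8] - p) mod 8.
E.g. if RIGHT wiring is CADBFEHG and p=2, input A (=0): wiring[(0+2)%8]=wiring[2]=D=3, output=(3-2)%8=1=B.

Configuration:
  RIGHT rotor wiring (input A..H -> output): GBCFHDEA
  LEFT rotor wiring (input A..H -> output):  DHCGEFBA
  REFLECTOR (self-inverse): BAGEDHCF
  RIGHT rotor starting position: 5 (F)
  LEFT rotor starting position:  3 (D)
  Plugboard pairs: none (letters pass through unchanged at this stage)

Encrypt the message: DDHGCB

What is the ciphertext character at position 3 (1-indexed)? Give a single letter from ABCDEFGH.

Char 1 ('D'): step: R->6, L=3; D->plug->D->R->D->L->G->refl->C->L'->C->R'->B->plug->B
Char 2 ('D'): step: R->7, L=3; D->plug->D->R->D->L->G->refl->C->L'->C->R'->C->plug->C
Char 3 ('H'): step: R->0, L->4 (L advanced); H->plug->H->R->A->L->A->refl->B->L'->B->R'->B->plug->B

B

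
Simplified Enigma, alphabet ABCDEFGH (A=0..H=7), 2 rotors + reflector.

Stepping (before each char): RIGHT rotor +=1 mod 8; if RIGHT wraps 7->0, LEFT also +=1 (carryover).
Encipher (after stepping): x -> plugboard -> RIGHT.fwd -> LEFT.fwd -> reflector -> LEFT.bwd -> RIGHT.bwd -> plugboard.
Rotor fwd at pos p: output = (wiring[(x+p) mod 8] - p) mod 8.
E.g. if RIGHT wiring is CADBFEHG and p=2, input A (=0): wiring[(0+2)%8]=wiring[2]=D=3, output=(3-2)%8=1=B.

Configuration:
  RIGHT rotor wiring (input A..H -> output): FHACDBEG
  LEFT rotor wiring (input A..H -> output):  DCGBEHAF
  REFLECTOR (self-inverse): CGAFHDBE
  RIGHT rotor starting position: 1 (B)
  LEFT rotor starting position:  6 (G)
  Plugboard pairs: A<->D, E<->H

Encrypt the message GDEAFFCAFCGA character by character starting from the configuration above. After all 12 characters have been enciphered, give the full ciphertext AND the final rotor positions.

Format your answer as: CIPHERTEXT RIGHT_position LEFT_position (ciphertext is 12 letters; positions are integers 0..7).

Char 1 ('G'): step: R->2, L=6; G->plug->G->R->D->L->E->refl->H->L'->B->R'->C->plug->C
Char 2 ('D'): step: R->3, L=6; D->plug->A->R->H->L->B->refl->G->L'->G->R'->C->plug->C
Char 3 ('E'): step: R->4, L=6; E->plug->H->R->G->L->G->refl->B->L'->H->R'->A->plug->D
Char 4 ('A'): step: R->5, L=6; A->plug->D->R->A->L->C->refl->A->L'->E->R'->A->plug->D
Char 5 ('F'): step: R->6, L=6; F->plug->F->R->E->L->A->refl->C->L'->A->R'->B->plug->B
Char 6 ('F'): step: R->7, L=6; F->plug->F->R->E->L->A->refl->C->L'->A->R'->C->plug->C
Char 7 ('C'): step: R->0, L->7 (L advanced); C->plug->C->R->A->L->G->refl->B->L'->H->R'->B->plug->B
Char 8 ('A'): step: R->1, L=7; A->plug->D->R->C->L->D->refl->F->L'->F->R'->G->plug->G
Char 9 ('F'): step: R->2, L=7; F->plug->F->R->E->L->C->refl->A->L'->G->R'->A->plug->D
Char 10 ('C'): step: R->3, L=7; C->plug->C->R->G->L->A->refl->C->L'->E->R'->G->plug->G
Char 11 ('G'): step: R->4, L=7; G->plug->G->R->E->L->C->refl->A->L'->G->R'->H->plug->E
Char 12 ('A'): step: R->5, L=7; A->plug->D->R->A->L->G->refl->B->L'->H->R'->B->plug->B
Final: ciphertext=CCDDBCBGDGEB, RIGHT=5, LEFT=7

Answer: CCDDBCBGDGEB 5 7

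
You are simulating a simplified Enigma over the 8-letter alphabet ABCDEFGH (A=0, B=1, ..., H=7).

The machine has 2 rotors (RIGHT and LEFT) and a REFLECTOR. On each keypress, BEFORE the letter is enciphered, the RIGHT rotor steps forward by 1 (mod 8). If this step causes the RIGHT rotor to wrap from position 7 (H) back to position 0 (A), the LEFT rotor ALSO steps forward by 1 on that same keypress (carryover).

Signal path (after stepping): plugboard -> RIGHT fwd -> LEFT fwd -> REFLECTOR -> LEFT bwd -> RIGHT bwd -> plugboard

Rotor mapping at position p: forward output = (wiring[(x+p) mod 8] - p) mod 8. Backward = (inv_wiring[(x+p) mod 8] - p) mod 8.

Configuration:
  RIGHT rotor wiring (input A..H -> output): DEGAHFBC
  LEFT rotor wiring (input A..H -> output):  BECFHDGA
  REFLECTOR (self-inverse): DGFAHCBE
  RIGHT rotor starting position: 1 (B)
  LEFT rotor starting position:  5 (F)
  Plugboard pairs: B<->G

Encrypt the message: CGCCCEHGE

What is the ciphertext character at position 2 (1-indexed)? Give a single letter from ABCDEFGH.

Char 1 ('C'): step: R->2, L=5; C->plug->C->R->F->L->F->refl->C->L'->H->R'->E->plug->E
Char 2 ('G'): step: R->3, L=5; G->plug->B->R->E->L->H->refl->E->L'->D->R'->H->plug->H

H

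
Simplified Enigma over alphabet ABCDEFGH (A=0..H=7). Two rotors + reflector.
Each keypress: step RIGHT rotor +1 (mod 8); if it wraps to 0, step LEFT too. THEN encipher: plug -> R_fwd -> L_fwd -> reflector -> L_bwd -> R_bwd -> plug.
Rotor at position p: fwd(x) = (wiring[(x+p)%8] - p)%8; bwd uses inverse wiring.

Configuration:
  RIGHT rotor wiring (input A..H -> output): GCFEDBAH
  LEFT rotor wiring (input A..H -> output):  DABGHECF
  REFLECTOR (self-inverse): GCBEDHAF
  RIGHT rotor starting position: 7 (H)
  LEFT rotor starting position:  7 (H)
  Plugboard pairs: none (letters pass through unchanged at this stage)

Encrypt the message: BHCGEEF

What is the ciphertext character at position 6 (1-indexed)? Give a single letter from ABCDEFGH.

Char 1 ('B'): step: R->0, L->0 (L advanced); B->plug->B->R->C->L->B->refl->C->L'->G->R'->A->plug->A
Char 2 ('H'): step: R->1, L=0; H->plug->H->R->F->L->E->refl->D->L'->A->R'->E->plug->E
Char 3 ('C'): step: R->2, L=0; C->plug->C->R->B->L->A->refl->G->L'->D->R'->A->plug->A
Char 4 ('G'): step: R->3, L=0; G->plug->G->R->H->L->F->refl->H->L'->E->R'->E->plug->E
Char 5 ('E'): step: R->4, L=0; E->plug->E->R->C->L->B->refl->C->L'->G->R'->F->plug->F
Char 6 ('E'): step: R->5, L=0; E->plug->E->R->F->L->E->refl->D->L'->A->R'->F->plug->F

F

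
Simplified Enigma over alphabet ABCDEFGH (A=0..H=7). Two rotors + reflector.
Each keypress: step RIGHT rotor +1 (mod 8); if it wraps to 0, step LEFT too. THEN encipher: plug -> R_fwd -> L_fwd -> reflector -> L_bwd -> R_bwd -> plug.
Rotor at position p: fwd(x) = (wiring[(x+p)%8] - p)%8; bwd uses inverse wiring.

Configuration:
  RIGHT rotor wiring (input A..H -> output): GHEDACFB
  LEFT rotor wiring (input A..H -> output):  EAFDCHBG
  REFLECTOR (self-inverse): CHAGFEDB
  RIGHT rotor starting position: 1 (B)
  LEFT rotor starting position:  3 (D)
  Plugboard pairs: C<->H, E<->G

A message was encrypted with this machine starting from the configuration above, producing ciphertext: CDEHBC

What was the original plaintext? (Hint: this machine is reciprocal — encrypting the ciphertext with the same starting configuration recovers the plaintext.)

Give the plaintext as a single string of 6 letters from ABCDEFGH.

Char 1 ('C'): step: R->2, L=3; C->plug->H->R->F->L->B->refl->H->L'->B->R'->B->plug->B
Char 2 ('D'): step: R->3, L=3; D->plug->D->R->C->L->E->refl->F->L'->G->R'->E->plug->G
Char 3 ('E'): step: R->4, L=3; E->plug->G->R->A->L->A->refl->C->L'->H->R'->H->plug->C
Char 4 ('H'): step: R->5, L=3; H->plug->C->R->E->L->D->refl->G->L'->D->R'->H->plug->C
Char 5 ('B'): step: R->6, L=3; B->plug->B->R->D->L->G->refl->D->L'->E->R'->H->plug->C
Char 6 ('C'): step: R->7, L=3; C->plug->H->R->G->L->F->refl->E->L'->C->R'->A->plug->A

Answer: BGCCCA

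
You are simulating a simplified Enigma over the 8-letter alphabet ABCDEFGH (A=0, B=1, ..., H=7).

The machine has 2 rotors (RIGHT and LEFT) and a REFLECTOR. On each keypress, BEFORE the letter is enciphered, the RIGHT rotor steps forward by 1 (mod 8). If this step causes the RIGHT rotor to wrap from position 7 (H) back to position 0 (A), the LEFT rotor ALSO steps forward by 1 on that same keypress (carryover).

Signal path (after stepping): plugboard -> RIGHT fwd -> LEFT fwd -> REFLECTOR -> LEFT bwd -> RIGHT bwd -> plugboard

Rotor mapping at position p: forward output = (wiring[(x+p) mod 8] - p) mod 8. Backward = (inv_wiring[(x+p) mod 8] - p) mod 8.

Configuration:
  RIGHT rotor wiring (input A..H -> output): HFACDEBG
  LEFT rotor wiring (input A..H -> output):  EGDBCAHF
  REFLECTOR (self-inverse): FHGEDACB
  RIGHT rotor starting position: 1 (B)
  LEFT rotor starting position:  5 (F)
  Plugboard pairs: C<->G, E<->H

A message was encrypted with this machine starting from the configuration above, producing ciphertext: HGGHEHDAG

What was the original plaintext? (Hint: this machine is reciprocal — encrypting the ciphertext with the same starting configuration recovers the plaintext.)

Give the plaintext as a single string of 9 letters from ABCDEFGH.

Char 1 ('H'): step: R->2, L=5; H->plug->E->R->H->L->F->refl->A->L'->C->R'->D->plug->D
Char 2 ('G'): step: R->3, L=5; G->plug->C->R->B->L->C->refl->G->L'->F->R'->H->plug->E
Char 3 ('G'): step: R->4, L=5; G->plug->C->R->F->L->G->refl->C->L'->B->R'->F->plug->F
Char 4 ('H'): step: R->5, L=5; H->plug->E->R->A->L->D->refl->E->L'->G->R'->H->plug->E
Char 5 ('E'): step: R->6, L=5; E->plug->H->R->G->L->E->refl->D->L'->A->R'->B->plug->B
Char 6 ('H'): step: R->7, L=5; H->plug->E->R->D->L->H->refl->B->L'->E->R'->F->plug->F
Char 7 ('D'): step: R->0, L->6 (L advanced); D->plug->D->R->C->L->G->refl->C->L'->H->R'->A->plug->A
Char 8 ('A'): step: R->1, L=6; A->plug->A->R->E->L->F->refl->A->L'->D->R'->E->plug->H
Char 9 ('G'): step: R->2, L=6; G->plug->C->R->B->L->H->refl->B->L'->A->R'->B->plug->B

Answer: DEFEBFAHB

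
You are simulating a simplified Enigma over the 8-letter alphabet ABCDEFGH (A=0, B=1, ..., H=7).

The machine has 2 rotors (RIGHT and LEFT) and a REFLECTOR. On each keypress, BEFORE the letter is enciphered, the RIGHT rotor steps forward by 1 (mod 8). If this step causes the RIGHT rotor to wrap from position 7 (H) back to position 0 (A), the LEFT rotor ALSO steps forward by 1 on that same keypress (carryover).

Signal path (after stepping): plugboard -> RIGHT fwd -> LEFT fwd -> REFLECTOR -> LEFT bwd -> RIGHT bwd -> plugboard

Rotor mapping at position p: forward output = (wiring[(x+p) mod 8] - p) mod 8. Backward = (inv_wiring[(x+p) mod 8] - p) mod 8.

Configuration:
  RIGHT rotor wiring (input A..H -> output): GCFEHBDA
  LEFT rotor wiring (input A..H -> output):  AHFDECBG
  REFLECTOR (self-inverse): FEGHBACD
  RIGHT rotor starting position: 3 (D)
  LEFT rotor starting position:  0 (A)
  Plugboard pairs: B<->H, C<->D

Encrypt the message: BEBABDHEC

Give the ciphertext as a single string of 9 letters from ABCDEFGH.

Answer: EGGDHGBDG

Derivation:
Char 1 ('B'): step: R->4, L=0; B->plug->H->R->A->L->A->refl->F->L'->C->R'->E->plug->E
Char 2 ('E'): step: R->5, L=0; E->plug->E->R->F->L->C->refl->G->L'->H->R'->G->plug->G
Char 3 ('B'): step: R->6, L=0; B->plug->H->R->D->L->D->refl->H->L'->B->R'->G->plug->G
Char 4 ('A'): step: R->7, L=0; A->plug->A->R->B->L->H->refl->D->L'->D->R'->C->plug->D
Char 5 ('B'): step: R->0, L->1 (L advanced); B->plug->H->R->A->L->G->refl->C->L'->C->R'->B->plug->H
Char 6 ('D'): step: R->1, L=1; D->plug->C->R->D->L->D->refl->H->L'->H->R'->G->plug->G
Char 7 ('H'): step: R->2, L=1; H->plug->B->R->C->L->C->refl->G->L'->A->R'->H->plug->B
Char 8 ('E'): step: R->3, L=1; E->plug->E->R->F->L->A->refl->F->L'->G->R'->C->plug->D
Char 9 ('C'): step: R->4, L=1; C->plug->D->R->E->L->B->refl->E->L'->B->R'->G->plug->G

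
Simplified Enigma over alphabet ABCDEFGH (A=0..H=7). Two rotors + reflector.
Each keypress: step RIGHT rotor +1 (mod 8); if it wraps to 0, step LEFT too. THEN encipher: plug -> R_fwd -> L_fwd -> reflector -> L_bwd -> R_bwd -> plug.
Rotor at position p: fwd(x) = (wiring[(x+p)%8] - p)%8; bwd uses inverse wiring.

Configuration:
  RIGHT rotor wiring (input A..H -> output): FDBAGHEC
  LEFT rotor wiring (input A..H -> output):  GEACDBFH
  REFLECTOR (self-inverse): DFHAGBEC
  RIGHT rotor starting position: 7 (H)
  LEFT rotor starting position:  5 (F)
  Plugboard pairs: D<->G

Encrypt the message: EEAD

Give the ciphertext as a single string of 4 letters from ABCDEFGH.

Answer: CDEC

Derivation:
Char 1 ('E'): step: R->0, L->6 (L advanced); E->plug->E->R->G->L->F->refl->B->L'->B->R'->C->plug->C
Char 2 ('E'): step: R->1, L=6; E->plug->E->R->G->L->F->refl->B->L'->B->R'->G->plug->D
Char 3 ('A'): step: R->2, L=6; A->plug->A->R->H->L->D->refl->A->L'->C->R'->E->plug->E
Char 4 ('D'): step: R->3, L=6; D->plug->G->R->A->L->H->refl->C->L'->E->R'->C->plug->C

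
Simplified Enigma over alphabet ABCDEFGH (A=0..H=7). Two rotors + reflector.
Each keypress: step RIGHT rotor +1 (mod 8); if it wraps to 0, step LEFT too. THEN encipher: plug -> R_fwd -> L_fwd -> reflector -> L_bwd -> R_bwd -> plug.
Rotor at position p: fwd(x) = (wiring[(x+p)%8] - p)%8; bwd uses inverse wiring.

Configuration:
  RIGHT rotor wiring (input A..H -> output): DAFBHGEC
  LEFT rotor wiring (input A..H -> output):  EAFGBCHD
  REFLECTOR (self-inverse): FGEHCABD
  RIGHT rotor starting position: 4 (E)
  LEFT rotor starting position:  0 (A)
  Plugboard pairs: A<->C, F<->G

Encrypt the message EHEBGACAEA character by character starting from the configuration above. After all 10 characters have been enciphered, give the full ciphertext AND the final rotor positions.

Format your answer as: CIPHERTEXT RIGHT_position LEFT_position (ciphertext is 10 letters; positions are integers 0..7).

Char 1 ('E'): step: R->5, L=0; E->plug->E->R->D->L->G->refl->B->L'->E->R'->G->plug->F
Char 2 ('H'): step: R->6, L=0; H->plug->H->R->A->L->E->refl->C->L'->F->R'->C->plug->A
Char 3 ('E'): step: R->7, L=0; E->plug->E->R->C->L->F->refl->A->L'->B->R'->C->plug->A
Char 4 ('B'): step: R->0, L->1 (L advanced); B->plug->B->R->A->L->H->refl->D->L'->H->R'->E->plug->E
Char 5 ('G'): step: R->1, L=1; G->plug->F->R->D->L->A->refl->F->L'->C->R'->H->plug->H
Char 6 ('A'): step: R->2, L=1; A->plug->C->R->F->L->G->refl->B->L'->E->R'->D->plug->D
Char 7 ('C'): step: R->3, L=1; C->plug->A->R->G->L->C->refl->E->L'->B->R'->D->plug->D
Char 8 ('A'): step: R->4, L=1; A->plug->C->R->A->L->H->refl->D->L'->H->R'->E->plug->E
Char 9 ('E'): step: R->5, L=1; E->plug->E->R->D->L->A->refl->F->L'->C->R'->H->plug->H
Char 10 ('A'): step: R->6, L=1; A->plug->C->R->F->L->G->refl->B->L'->E->R'->B->plug->B
Final: ciphertext=FAAEHDDEHB, RIGHT=6, LEFT=1

Answer: FAAEHDDEHB 6 1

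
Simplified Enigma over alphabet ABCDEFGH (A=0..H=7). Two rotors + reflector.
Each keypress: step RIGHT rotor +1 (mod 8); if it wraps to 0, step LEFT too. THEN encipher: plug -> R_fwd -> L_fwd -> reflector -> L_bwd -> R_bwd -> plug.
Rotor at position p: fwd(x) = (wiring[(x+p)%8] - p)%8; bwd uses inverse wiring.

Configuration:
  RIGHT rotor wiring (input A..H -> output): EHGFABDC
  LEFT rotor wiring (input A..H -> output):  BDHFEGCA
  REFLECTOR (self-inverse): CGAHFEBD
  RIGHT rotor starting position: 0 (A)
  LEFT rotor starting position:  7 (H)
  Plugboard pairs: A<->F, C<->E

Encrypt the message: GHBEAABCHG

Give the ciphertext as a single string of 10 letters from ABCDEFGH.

Char 1 ('G'): step: R->1, L=7; G->plug->G->R->B->L->C->refl->A->L'->D->R'->H->plug->H
Char 2 ('H'): step: R->2, L=7; H->plug->H->R->F->L->F->refl->E->L'->C->R'->G->plug->G
Char 3 ('B'): step: R->3, L=7; B->plug->B->R->F->L->F->refl->E->L'->C->R'->A->plug->F
Char 4 ('E'): step: R->4, L=7; E->plug->C->R->H->L->D->refl->H->L'->G->R'->D->plug->D
Char 5 ('A'): step: R->5, L=7; A->plug->F->R->B->L->C->refl->A->L'->D->R'->H->plug->H
Char 6 ('A'): step: R->6, L=7; A->plug->F->R->H->L->D->refl->H->L'->G->R'->C->plug->E
Char 7 ('B'): step: R->7, L=7; B->plug->B->R->F->L->F->refl->E->L'->C->R'->G->plug->G
Char 8 ('C'): step: R->0, L->0 (L advanced); C->plug->E->R->A->L->B->refl->G->L'->F->R'->D->plug->D
Char 9 ('H'): step: R->1, L=0; H->plug->H->R->D->L->F->refl->E->L'->E->R'->C->plug->E
Char 10 ('G'): step: R->2, L=0; G->plug->G->R->C->L->H->refl->D->L'->B->R'->E->plug->C

Answer: HGFDHEGDEC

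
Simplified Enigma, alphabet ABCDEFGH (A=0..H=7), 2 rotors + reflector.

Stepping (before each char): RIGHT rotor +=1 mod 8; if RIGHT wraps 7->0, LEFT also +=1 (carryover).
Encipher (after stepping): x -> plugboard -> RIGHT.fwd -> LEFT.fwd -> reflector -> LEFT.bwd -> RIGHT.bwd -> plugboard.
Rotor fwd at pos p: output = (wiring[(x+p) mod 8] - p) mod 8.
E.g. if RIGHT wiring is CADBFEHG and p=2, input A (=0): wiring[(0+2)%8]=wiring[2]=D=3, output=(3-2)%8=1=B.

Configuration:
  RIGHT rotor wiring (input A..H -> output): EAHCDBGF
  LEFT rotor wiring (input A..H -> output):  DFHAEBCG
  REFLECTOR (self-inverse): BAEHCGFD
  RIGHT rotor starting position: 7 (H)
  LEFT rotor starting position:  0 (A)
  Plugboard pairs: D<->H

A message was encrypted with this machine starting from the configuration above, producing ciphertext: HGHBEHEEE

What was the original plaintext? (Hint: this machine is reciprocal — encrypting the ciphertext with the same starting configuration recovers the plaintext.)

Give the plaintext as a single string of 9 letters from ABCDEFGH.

Answer: EFBAACCGC

Derivation:
Char 1 ('H'): step: R->0, L->1 (L advanced); H->plug->D->R->C->L->H->refl->D->L'->D->R'->E->plug->E
Char 2 ('G'): step: R->1, L=1; G->plug->G->R->E->L->A->refl->B->L'->F->R'->F->plug->F
Char 3 ('H'): step: R->2, L=1; H->plug->D->R->H->L->C->refl->E->L'->A->R'->B->plug->B
Char 4 ('B'): step: R->3, L=1; B->plug->B->R->A->L->E->refl->C->L'->H->R'->A->plug->A
Char 5 ('E'): step: R->4, L=1; E->plug->E->R->A->L->E->refl->C->L'->H->R'->A->plug->A
Char 6 ('H'): step: R->5, L=1; H->plug->D->R->H->L->C->refl->E->L'->A->R'->C->plug->C
Char 7 ('E'): step: R->6, L=1; E->plug->E->R->B->L->G->refl->F->L'->G->R'->C->plug->C
Char 8 ('E'): step: R->7, L=1; E->plug->E->R->D->L->D->refl->H->L'->C->R'->G->plug->G
Char 9 ('E'): step: R->0, L->2 (L advanced); E->plug->E->R->D->L->H->refl->D->L'->H->R'->C->plug->C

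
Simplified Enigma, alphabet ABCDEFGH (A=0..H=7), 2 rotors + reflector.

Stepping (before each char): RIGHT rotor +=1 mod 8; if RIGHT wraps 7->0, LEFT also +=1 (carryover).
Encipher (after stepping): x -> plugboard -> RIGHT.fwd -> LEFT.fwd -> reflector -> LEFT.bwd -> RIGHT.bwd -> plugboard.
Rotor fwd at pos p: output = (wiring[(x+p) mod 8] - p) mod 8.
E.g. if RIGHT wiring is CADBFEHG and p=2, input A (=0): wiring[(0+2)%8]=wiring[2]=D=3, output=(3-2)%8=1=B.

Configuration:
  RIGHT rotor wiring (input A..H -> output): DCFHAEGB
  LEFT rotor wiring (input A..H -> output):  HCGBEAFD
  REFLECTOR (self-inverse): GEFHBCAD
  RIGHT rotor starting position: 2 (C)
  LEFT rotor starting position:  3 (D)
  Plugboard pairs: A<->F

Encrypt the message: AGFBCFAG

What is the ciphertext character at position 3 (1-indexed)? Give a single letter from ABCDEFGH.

Char 1 ('A'): step: R->3, L=3; A->plug->F->R->A->L->G->refl->A->L'->E->R'->A->plug->F
Char 2 ('G'): step: R->4, L=3; G->plug->G->R->B->L->B->refl->E->L'->F->R'->D->plug->D
Char 3 ('F'): step: R->5, L=3; F->plug->A->R->H->L->D->refl->H->L'->G->R'->D->plug->D

D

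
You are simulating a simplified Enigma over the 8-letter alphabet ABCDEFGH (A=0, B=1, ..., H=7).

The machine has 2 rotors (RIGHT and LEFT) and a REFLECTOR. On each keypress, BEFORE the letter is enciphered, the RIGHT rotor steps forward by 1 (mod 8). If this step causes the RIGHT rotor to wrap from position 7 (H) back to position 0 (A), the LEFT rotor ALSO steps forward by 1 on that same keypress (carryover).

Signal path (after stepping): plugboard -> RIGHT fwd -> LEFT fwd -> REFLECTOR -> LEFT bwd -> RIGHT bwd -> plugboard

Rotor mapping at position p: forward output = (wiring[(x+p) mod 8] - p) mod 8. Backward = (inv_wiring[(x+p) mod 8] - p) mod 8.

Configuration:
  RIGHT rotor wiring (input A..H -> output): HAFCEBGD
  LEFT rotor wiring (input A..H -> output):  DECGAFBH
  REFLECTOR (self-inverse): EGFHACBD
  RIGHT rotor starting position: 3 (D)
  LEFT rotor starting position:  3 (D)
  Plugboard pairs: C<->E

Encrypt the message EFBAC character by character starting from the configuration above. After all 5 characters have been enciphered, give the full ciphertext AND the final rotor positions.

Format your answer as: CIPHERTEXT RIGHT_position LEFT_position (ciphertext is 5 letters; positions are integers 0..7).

Answer: GHFFH 0 4

Derivation:
Char 1 ('E'): step: R->4, L=3; E->plug->C->R->C->L->C->refl->F->L'->B->R'->G->plug->G
Char 2 ('F'): step: R->5, L=3; F->plug->F->R->A->L->D->refl->H->L'->H->R'->H->plug->H
Char 3 ('B'): step: R->6, L=3; B->plug->B->R->F->L->A->refl->E->L'->E->R'->F->plug->F
Char 4 ('A'): step: R->7, L=3; A->plug->A->R->E->L->E->refl->A->L'->F->R'->F->plug->F
Char 5 ('C'): step: R->0, L->4 (L advanced); C->plug->E->R->E->L->H->refl->D->L'->D->R'->H->plug->H
Final: ciphertext=GHFFH, RIGHT=0, LEFT=4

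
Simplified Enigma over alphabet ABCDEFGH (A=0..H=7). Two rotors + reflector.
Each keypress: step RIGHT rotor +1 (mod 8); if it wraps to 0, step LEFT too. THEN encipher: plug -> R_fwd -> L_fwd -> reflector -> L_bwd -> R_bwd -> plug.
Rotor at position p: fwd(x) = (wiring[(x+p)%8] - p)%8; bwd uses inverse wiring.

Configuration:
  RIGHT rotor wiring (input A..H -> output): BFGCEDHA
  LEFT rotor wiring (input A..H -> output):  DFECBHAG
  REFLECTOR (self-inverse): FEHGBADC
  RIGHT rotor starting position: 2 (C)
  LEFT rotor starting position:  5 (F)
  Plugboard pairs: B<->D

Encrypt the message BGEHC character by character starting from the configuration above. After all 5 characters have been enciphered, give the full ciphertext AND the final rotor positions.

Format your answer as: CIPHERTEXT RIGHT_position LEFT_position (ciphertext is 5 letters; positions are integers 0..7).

Answer: FDGEG 7 5

Derivation:
Char 1 ('B'): step: R->3, L=5; B->plug->D->R->E->L->A->refl->F->L'->G->R'->F->plug->F
Char 2 ('G'): step: R->4, L=5; G->plug->G->R->C->L->B->refl->E->L'->H->R'->B->plug->D
Char 3 ('E'): step: R->5, L=5; E->plug->E->R->A->L->C->refl->H->L'->F->R'->G->plug->G
Char 4 ('H'): step: R->6, L=5; H->plug->H->R->F->L->H->refl->C->L'->A->R'->E->plug->E
Char 5 ('C'): step: R->7, L=5; C->plug->C->R->G->L->F->refl->A->L'->E->R'->G->plug->G
Final: ciphertext=FDGEG, RIGHT=7, LEFT=5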